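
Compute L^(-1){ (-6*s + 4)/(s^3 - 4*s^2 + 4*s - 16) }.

-exp(4*t) - sin(2*t) + cos(2*t)

Factor the denominator: s^3 - 4*s^2 + 4*s - 16 = (s - 4)*(s^2 + 4).
Partial fraction decomposition gives [-1/(s - 4)] + [s/(s^2 + 4)] + [-2/(s^2 + 4)].
Invert each term: -1/(s - 4) ↔ -e^(4t); 1·s/(s^2 + 4) ↔ cos(2t); -1·2/(s^2 + 4) ↔ -sin(2t).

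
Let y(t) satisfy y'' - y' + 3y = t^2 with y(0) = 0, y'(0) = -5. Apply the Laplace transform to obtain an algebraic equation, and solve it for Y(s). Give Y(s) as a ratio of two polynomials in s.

Transform both sides with L{·}.
The derivative rules (L{y''} = s^2 Y - s·y(0) - y'(0) and L{y'} = sY - y(0), with y(0) = 0, y'(0) = -5) turn the left side into (s^2 - s + 3)Y - (-5).
The right side is L{t^2} = 2/s^3.
So (s^2 - s + 3)Y = 2/s^3 + (-5).
Divide through and combine into a single rational function.

Y(s) = (-5*s^3 + 2)/(s^5 - s^4 + 3*s^3)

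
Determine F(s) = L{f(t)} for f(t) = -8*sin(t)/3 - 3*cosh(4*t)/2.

The transform is linear, so treat each term independently.
(-8/3)·[L{sin(t)} = 1/(s^2 + 1)]; (-3/2)·[L{cosh(4t)} = s/(s^2 - 16)].

F(s) = -3*s/(2*(s^2 - 16)) - 8/(3*(s^2 + 1))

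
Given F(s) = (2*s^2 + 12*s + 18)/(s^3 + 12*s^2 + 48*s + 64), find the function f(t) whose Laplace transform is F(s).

Factor the denominator: s^3 + 12*s^2 + 48*s + 64 = (s + 4)^3.
Partial fraction decomposition gives [2/(s + 4)] + [-4/(s + 4)^2] + [2/(s + 4)^3].
Invert each term: 2/(s + 4) ↔ 2e^(-4t); -4/(s + 4)^2 ↔ -4t·e^(-4t); 2/(s + 4)^3 ↔ (1)t^2·e^(-4t).

f(t) = t^2*exp(-4*t) - 4*t*exp(-4*t) + 2*exp(-4*t)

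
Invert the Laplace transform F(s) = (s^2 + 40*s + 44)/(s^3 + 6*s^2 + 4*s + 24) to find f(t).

Factor the denominator: s^3 + 6*s^2 + 4*s + 24 = (s + 6)*(s^2 + 4).
Partial fraction decomposition gives [-4/(s + 6)] + [5*s/(s^2 + 4)] + [10/(s^2 + 4)].
Invert each term: -4/(s + 6) ↔ -4e^(-6t); 5·s/(s^2 + 4) ↔ 5cos(2t); 5·2/(s^2 + 4) ↔ 5sin(2t).

f(t) = 5*sin(2*t) + 5*cos(2*t) - 4*exp(-6*t)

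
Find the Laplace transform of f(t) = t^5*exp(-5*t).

120/(s + 5)^6

L{t^5} = 5!/s^6 = 120/s^6.
By the first shifting theorem, multiplying by e^(-5t) replaces s with s + 5.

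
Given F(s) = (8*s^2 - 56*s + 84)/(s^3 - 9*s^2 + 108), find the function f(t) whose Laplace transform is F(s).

Factor the denominator: s^3 - 9*s^2 + 108 = (s - 6)^2*(s + 3).
Partial fraction decomposition gives [4/(s - 6)] + [4/(s - 6)^2] + [4/(s + 3)].
Invert each term: 4/(s - 6) ↔ 4e^(6t); 4/(s - 6)^2 ↔ 4t·e^(6t); 4/(s + 3) ↔ 4e^(-3t).

f(t) = 4*t*exp(6*t) + 4*exp(6*t) + 4*exp(-3*t)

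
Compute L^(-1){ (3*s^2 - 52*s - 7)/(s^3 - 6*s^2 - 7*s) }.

Factor the denominator: s^3 - 6*s^2 - 7*s = s*(s - 7)*(s + 1).
Partial fraction decomposition gives [-4/(s - 7)] + [6/(s + 1)] + [1/s].
Invert each term: -4/(s - 7) ↔ -4e^(7t); 6/(s + 1) ↔ 6e^(-t); 1/(s - 0) ↔ e^(0t).

-4*exp(7*t) + 1 + 6*exp(-t)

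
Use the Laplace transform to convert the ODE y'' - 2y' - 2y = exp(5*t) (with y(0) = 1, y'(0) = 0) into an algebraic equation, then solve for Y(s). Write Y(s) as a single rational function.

Apply the Laplace transform to the equation.
With L{y''} = s^2 Y - s·y(0) - y'(0) and L{y'} = sY - y(0), with y(0) = 1, y'(0) = 0: the LHS transforms to (s^2 - 2*s - 2)Y - (s - 2).
The right side is L{exp(5*t)} = 1/(s - 5).
So (s^2 - 2*s - 2)Y = 1/(s - 5) + (s - 2).
Solve for Y(s) and write it as one ratio of polynomials.

Y(s) = (s^2 - 7*s + 11)/(s^3 - 7*s^2 + 8*s + 10)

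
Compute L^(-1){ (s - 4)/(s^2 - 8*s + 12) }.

exp(4*t)*cosh(2*t)

Rewrite the denominator: s^2 - 8*s + 12 = (s - 4)^2 - 4.
The form in (s - 4) signals a first-shifting-theorem factor e^(4t).
Since L{cosh(2t)} = s/(s^2 - 4), the inverse is e^(4*t)*cosh(2*t).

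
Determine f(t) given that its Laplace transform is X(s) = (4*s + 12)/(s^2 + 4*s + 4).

f(t) = 4*t*exp(-2*t) + 4*exp(-2*t)

Factor the denominator: s^2 + 4*s + 4 = (s + 2)^2.
Partial fraction decomposition gives [4/(s + 2)] + [4/(s + 2)^2].
Invert each term: 4/(s + 2) ↔ 4e^(-2t); 4/(s + 2)^2 ↔ 4t·e^(-2t).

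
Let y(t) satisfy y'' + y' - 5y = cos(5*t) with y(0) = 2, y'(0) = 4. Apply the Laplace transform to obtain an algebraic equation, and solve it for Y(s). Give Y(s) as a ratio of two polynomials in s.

Apply the Laplace transform to the equation.
Using L{y''} = s^2 Y - s·y(0) - y'(0) and L{y'} = sY - y(0), with y(0) = 2, y'(0) = 4, the left side becomes (s^2 + s - 5)Y - (2*s + 6).
The right side is L{cos(5*t)} = s/(s^2 + 25).
So (s^2 + s - 5)Y = s/(s^2 + 25) + (2*s + 6).
Divide through and combine into a single rational function.

Y(s) = (2*s^3 + 6*s^2 + 51*s + 150)/(s^4 + s^3 + 20*s^2 + 25*s - 125)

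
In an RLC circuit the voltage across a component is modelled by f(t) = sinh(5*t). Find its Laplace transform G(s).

L{sinh(5t)} = 5/(s^2 - 25).

G(s) = 5/(s^2 - 25)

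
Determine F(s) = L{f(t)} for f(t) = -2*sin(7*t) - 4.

F(s) = -14/(s^2 + 49) - 4/s

Apply the Laplace transform termwise.
L{-4} = -4/s; (-2)·[L{sin(7t)} = 7/(s^2 + 49)].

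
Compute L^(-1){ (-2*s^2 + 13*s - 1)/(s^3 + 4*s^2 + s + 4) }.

sin(t) + 3*cos(t) - 5*exp(-4*t)

Factor the denominator: s^3 + 4*s^2 + s + 4 = (s + 4)*(s^2 + 1).
Partial fraction decomposition gives [-5/(s + 4)] + [3*s/(s^2 + 1)] + [1/(s^2 + 1)].
Invert each term: -5/(s + 4) ↔ -5e^(-4t); 3·s/(s^2 + 1) ↔ 3cos(t); 1·1/(s^2 + 1) ↔ sin(t).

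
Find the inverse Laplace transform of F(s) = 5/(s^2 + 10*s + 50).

Rewrite the denominator: s^2 + 10*s + 50 = (s + 5)^2 + 25.
The form in (s + 5) signals a first-shifting-theorem factor e^(-5t).
Since L{sin(5t)} = 5/(s^2 + 25), the inverse is e^(-5*t)*sin(5*t).

exp(-5*t)*sin(5*t)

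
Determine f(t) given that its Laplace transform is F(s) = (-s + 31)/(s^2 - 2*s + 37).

f(t) = 5*exp(t)*sin(6*t) - exp(t)*cos(6*t)

Complete the square in the denominator: s^2 - 2*s + 37 = (s - 1)^2 + 6^2.
Split the numerator to match: -s + 31 = -1·(s - 1) + 5·6.
Invert each term: -1·(s - 1)/((s - 1)^2 + 36) ↔ -e^(t)cos(6t); 5·6/((s - 1)^2 + 36) ↔ 5e^(t)sin(6t).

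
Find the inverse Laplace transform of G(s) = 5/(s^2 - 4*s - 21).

Rewrite the denominator: s^2 - 4*s - 21 = (s - 2)^2 - 25.
The form in (s - 2) signals a first-shifting-theorem factor e^(2t).
Since L{sinh(5t)} = 5/(s^2 - 25), the inverse is e^(2*t)*sinh(5*t).

exp(2*t)*sinh(5*t)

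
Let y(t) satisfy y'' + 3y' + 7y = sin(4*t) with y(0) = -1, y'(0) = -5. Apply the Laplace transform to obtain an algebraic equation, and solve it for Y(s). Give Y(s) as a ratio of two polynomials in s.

Y(s) = (-s^3 - 8*s^2 - 16*s - 124)/(s^4 + 3*s^3 + 23*s^2 + 48*s + 112)

Laplace-transform each side.
Using L{y''} = s^2 Y - s·y(0) - y'(0) and L{y'} = sY - y(0), with y(0) = -1, y'(0) = -5, the left side becomes (s^2 + 3*s + 7)Y - (-s - 8).
The right side is L{sin(4*t)} = 4/(s^2 + 16).
So (s^2 + 3*s + 7)Y = 4/(s^2 + 16) + (-s - 8).
Solve for Y(s) and write it as one ratio of polynomials.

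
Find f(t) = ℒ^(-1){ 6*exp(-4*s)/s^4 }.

f(t) = Heaviside(t - 4)*((t - 4)^3)

The factor e^(-4s) signals a time shift by c = 4 (second shifting theorem).
L{t^3} = 3!/s^4 = 6/s^4, so L^-1{6/s^4} = t^3.
Hence the inverse is u(t - 4) times that function evaluated at t - 4.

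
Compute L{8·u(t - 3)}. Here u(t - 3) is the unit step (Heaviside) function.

8*exp(-3*s)/s

By the second shifting theorem, L{u(t - c)·g(t - c)} = e^(-cs)·G(s) with c = 3 and G(s) = L{g(t)}.
L{8} = 8/s.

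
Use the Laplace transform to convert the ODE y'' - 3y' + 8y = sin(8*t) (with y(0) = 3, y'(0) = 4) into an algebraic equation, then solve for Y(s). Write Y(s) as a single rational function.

Apply the Laplace transform to the equation.
Using L{y''} = s^2 Y - s·y(0) - y'(0) and L{y'} = sY - y(0), with y(0) = 3, y'(0) = 4, the left side becomes (s^2 - 3*s + 8)Y - (3*s - 5).
The right side is L{sin(8*t)} = 8/(s^2 + 64).
So (s^2 - 3*s + 8)Y = 8/(s^2 + 64) + (3*s - 5).
Isolate Y and clear denominators.

Y(s) = (3*s^3 - 5*s^2 + 192*s - 312)/(s^4 - 3*s^3 + 72*s^2 - 192*s + 512)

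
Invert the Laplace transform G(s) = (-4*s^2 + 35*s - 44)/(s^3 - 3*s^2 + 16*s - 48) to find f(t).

Factor the denominator: s^3 - 3*s^2 + 16*s - 48 = (s - 3)*(s^2 + 16).
Partial fraction decomposition gives [1/(s - 3)] + [-5*s/(s^2 + 16)] + [20/(s^2 + 16)].
Invert each term: 1/(s - 3) ↔ e^(3t); -5·s/(s^2 + 16) ↔ -5cos(4t); 5·4/(s^2 + 16) ↔ 5sin(4t).

f(t) = exp(3*t) + 5*sin(4*t) - 5*cos(4*t)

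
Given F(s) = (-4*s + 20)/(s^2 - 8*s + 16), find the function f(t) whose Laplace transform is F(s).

Factor the denominator: s^2 - 8*s + 16 = (s - 4)^2.
Partial fraction decomposition gives [-4/(s - 4)] + [4/(s - 4)^2].
Invert each term: -4/(s - 4) ↔ -4e^(4t); 4/(s - 4)^2 ↔ 4t·e^(4t).

f(t) = 4*t*exp(4*t) - 4*exp(4*t)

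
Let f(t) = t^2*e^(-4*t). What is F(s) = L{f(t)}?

L{e^(-4t)} = 1/(s + 4).
Then apply L{t^2·g(t)} = (-1)^2 d^2/ds^2[G(s)] with G(s) = 1/(s + 4):
differentiating 2 times and applying the sign gives 2/(s + 4)^3.

F(s) = 2/(s + 4)^3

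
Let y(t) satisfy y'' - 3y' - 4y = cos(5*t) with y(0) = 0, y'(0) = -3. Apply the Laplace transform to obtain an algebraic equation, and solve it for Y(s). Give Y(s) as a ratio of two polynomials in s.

Transform both sides with L{·}.
With L{y''} = s^2 Y - s·y(0) - y'(0) and L{y'} = sY - y(0), with y(0) = 0, y'(0) = -3: the LHS transforms to (s^2 - 3*s - 4)Y - (-3).
The right side is L{cos(5*t)} = s/(s^2 + 25).
So (s^2 - 3*s - 4)Y = s/(s^2 + 25) + (-3).
Isolate Y and clear denominators.

Y(s) = (-3*s^2 + s - 75)/(s^4 - 3*s^3 + 21*s^2 - 75*s - 100)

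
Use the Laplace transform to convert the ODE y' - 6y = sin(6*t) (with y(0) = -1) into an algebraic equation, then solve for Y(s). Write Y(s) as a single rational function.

Y(s) = (-s^2 - 30)/(s^3 - 6*s^2 + 36*s - 216)

Apply the Laplace transform to the equation.
Using L{y'} = sY - y(0) = sY - (-1), the left side becomes (s - 6)Y - (-1).
The right side is L{sin(6*t)} = 6/(s^2 + 36).
So (s - 6)Y = 6/(s^2 + 36) + (-1).
Divide through and combine into a single rational function.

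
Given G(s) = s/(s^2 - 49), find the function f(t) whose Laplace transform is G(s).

f(t) = cosh(7*t)

Since L{cosh(7t)} = s/(s^2 - 49), the inverse is cosh(7*t).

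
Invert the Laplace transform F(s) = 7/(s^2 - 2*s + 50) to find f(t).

Rewrite the denominator: s^2 - 2*s + 50 = (s - 1)^2 + 49.
The form in (s - 1) signals a first-shifting-theorem factor e^(t).
Since L{sin(7t)} = 7/(s^2 + 49), the inverse is e^(t)*sin(7*t).

f(t) = exp(t)*sin(7*t)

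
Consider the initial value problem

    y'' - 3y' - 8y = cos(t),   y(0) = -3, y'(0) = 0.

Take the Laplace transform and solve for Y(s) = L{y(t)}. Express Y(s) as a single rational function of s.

Y(s) = (-3*s^3 + 9*s^2 - 2*s + 9)/(s^4 - 3*s^3 - 7*s^2 - 3*s - 8)

Laplace-transform each side.
Using L{y''} = s^2 Y - s·y(0) - y'(0) and L{y'} = sY - y(0), with y(0) = -3, y'(0) = 0, the left side becomes (s^2 - 3*s - 8)Y - (-3*s + 9).
The right side is L{cos(t)} = s/(s^2 + 1).
So (s^2 - 3*s - 8)Y = s/(s^2 + 1) + (-3*s + 9).
Isolate Y and clear denominators.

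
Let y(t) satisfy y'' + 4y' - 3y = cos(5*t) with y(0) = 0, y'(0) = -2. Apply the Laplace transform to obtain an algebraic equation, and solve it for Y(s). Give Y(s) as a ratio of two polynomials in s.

Y(s) = (-2*s^2 + s - 50)/(s^4 + 4*s^3 + 22*s^2 + 100*s - 75)

Laplace-transform each side.
With L{y''} = s^2 Y - s·y(0) - y'(0) and L{y'} = sY - y(0), with y(0) = 0, y'(0) = -2: the LHS transforms to (s^2 + 4*s - 3)Y - (-2).
The right side is L{cos(5*t)} = s/(s^2 + 25).
So (s^2 + 4*s - 3)Y = s/(s^2 + 25) + (-2).
Divide through and combine into a single rational function.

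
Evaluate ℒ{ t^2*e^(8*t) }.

L{e^(8t)} = 1/(s - 8).
Then apply L{t^2·g(t)} = (-1)^2 d^2/ds^2[H(s)] with H(s) = 1/(s - 8):
differentiating 2 times and applying the sign gives 2/(s - 8)^3.

2/(s - 8)^3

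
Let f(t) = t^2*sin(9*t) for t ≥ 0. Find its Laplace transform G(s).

L{sin(9t)} = 9/(s^2 + 81).
Then apply L{t^2·g(t)} = (-1)^2 d^2/ds^2[H(s)] with H(s) = 9/(s^2 + 81):
differentiating 2 times and applying the sign gives 54*(s^2 - 27)/(s^2 + 81)^3.

G(s) = 54*(s^2 - 27)/(s^2 + 81)^3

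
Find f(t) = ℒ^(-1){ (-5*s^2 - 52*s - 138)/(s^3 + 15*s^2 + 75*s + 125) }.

f(t) = -3*t^2*exp(-5*t)/2 - 2*t*exp(-5*t) - 5*exp(-5*t)

Factor the denominator: s^3 + 15*s^2 + 75*s + 125 = (s + 5)^3.
Partial fraction decomposition gives [-5/(s + 5)] + [-2/(s + 5)^2] + [-3/(s + 5)^3].
Invert each term: -5/(s + 5) ↔ -5e^(-5t); -2/(s + 5)^2 ↔ -2t·e^(-5t); -3/(s + 5)^3 ↔ (-3/2)t^2·e^(-5t).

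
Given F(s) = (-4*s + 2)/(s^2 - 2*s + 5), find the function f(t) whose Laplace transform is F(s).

f(t) = -exp(t)*sin(2*t) - 4*exp(t)*cos(2*t)

Complete the square in the denominator: s^2 - 2*s + 5 = (s - 1)^2 + 2^2.
Split the numerator to match: -4*s + 2 = -4·(s - 1) - 1·2.
Invert each term: -4·(s - 1)/((s - 1)^2 + 4) ↔ -4e^(t)cos(2t); -1·2/((s - 1)^2 + 4) ↔ -e^(t)sin(2t).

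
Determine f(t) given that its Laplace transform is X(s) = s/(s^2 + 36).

f(t) = cos(6*t)

Since L{cos(6t)} = s/(s^2 + 36), the inverse is cos(6*t).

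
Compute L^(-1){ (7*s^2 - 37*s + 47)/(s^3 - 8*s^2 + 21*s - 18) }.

-t*exp(3*t) + 6*exp(3*t) + exp(2*t)

Factor the denominator: s^3 - 8*s^2 + 21*s - 18 = (s - 3)^2*(s - 2).
Partial fraction decomposition gives [6/(s - 3)] + [-1/(s - 3)^2] + [1/(s - 2)].
Invert each term: 6/(s - 3) ↔ 6e^(3t); -1/(s - 3)^2 ↔ -t·e^(3t); 1/(s - 2) ↔ e^(2t).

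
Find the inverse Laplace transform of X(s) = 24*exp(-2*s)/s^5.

The factor e^(-2s) signals a time shift by c = 2 (second shifting theorem).
L{t^4} = 4!/s^5 = 24/s^5, so L^-1{24/s^5} = t^4.
Hence the inverse is u(t - 2) times that function evaluated at t - 2.

Heaviside(t - 2)*((t - 2)^4)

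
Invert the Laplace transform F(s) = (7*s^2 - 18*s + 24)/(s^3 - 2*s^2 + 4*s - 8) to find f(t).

f(t) = 2*exp(2*t) - 4*sin(2*t) + 5*cos(2*t)

Factor the denominator: s^3 - 2*s^2 + 4*s - 8 = (s - 2)*(s^2 + 4).
Partial fraction decomposition gives [2/(s - 2)] + [5*s/(s^2 + 4)] + [-8/(s^2 + 4)].
Invert each term: 2/(s - 2) ↔ 2e^(2t); 5·s/(s^2 + 4) ↔ 5cos(2t); -4·2/(s^2 + 4) ↔ -4sin(2t).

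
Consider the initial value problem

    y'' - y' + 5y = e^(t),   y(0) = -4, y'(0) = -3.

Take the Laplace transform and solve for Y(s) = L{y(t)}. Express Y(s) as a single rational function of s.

Y(s) = (-4*s^2 + 5*s)/(s^3 - 2*s^2 + 6*s - 5)

Take the Laplace transform of both sides.
With L{y''} = s^2 Y - s·y(0) - y'(0) and L{y'} = sY - y(0), with y(0) = -4, y'(0) = -3: the LHS transforms to (s^2 - s + 5)Y - (-4*s + 1).
The right side is L{e^(t)} = 1/(s - 1).
So (s^2 - s + 5)Y = 1/(s - 1) + (-4*s + 1).
Divide through and combine into a single rational function.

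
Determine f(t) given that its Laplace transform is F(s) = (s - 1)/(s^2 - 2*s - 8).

Rewrite the denominator: s^2 - 2*s - 8 = (s - 1)^2 - 9.
The form in (s - 1) signals a first-shifting-theorem factor e^(t).
Since L{cosh(3t)} = s/(s^2 - 9), the inverse is e^(t)*cosh(3*t).

f(t) = exp(t)*cosh(3*t)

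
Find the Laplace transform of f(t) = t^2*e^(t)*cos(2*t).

2*(s - 1)*(s^2 - 2*s - 11)/(s^2 - 2*s + 5)^3

L{cos(2t)} = s/(s^2 + 4).
Multiplying by e^(t) shifts s → s - 1, so L{e^(t)*cos(2*t)} = (s - 1)/((s - 1)^2 + 4).
Then apply L{t^2·g(t)} = (-1)^2 d^2/ds^2[G(s)] with G(s) = (s - 1)/((s - 1)^2 + 4):
differentiating 2 times and applying the sign gives 2*(s - 1)*(s^2 - 2*s - 11)/(s^2 - 2*s + 5)^3.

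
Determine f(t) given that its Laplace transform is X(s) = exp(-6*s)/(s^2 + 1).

f(t) = Heaviside(t - 6)*(sin(t - 6))

The factor e^(-6s) signals a time shift by c = 6 (second shifting theorem).
L{sin(t)} = 1/(s^2 + 1), so L^-1{1/(s^2 + 1)} = sin(t).
Hence the inverse is u(t - 6) times that function evaluated at t - 6.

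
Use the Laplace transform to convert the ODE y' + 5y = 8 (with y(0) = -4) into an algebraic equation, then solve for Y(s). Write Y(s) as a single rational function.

Y(s) = (-4*s + 8)/(s^2 + 5*s)

Transform both sides with L{·}.
Using L{y'} = sY - y(0) = sY - (-4), the left side becomes (s + 5)Y - (-4).
The right side is L{8} = 8/s.
So (s + 5)Y = 8/s + (-4).
Divide through and combine into a single rational function.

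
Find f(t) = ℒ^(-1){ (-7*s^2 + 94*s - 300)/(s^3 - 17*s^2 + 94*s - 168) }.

Factor the denominator: s^3 - 17*s^2 + 94*s - 168 = (s - 7)*(s - 6)*(s - 4).
Partial fraction decomposition gives [5/(s - 7)] + [-6/(s - 6)] + [-6/(s - 4)].
Invert each term: 5/(s - 7) ↔ 5e^(7t); -6/(s - 6) ↔ -6e^(6t); -6/(s - 4) ↔ -6e^(4t).

f(t) = 5*exp(7*t) - 6*exp(6*t) - 6*exp(4*t)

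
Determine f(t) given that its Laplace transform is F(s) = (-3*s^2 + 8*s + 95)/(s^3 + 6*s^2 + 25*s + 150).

f(t) = 4*sin(5*t) - 2*cos(5*t) - exp(-6*t)

Factor the denominator: s^3 + 6*s^2 + 25*s + 150 = (s + 6)*(s^2 + 25).
Partial fraction decomposition gives [-1/(s + 6)] + [-2*s/(s^2 + 25)] + [20/(s^2 + 25)].
Invert each term: -1/(s + 6) ↔ -e^(-6t); -2·s/(s^2 + 25) ↔ -2cos(5t); 4·5/(s^2 + 25) ↔ 4sin(5t).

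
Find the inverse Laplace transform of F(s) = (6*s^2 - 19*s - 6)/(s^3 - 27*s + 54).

Factor the denominator: s^3 - 27*s + 54 = (s - 3)^2*(s + 6).
Partial fraction decomposition gives [2/(s - 3)] + [-1/(s - 3)^2] + [4/(s + 6)].
Invert each term: 2/(s - 3) ↔ 2e^(3t); -1/(s - 3)^2 ↔ -t·e^(3t); 4/(s + 6) ↔ 4e^(-6t).

-t*exp(3*t) + 2*exp(3*t) + 4*exp(-6*t)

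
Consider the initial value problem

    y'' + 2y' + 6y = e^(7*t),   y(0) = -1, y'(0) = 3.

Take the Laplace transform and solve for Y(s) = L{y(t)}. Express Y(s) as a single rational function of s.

Laplace-transform each side.
Using L{y''} = s^2 Y - s·y(0) - y'(0) and L{y'} = sY - y(0), with y(0) = -1, y'(0) = 3, the left side becomes (s^2 + 2*s + 6)Y - (-s + 1).
The right side is L{e^(7*t)} = 1/(s - 7).
So (s^2 + 2*s + 6)Y = 1/(s - 7) + (-s + 1).
Solve for Y(s) and write it as one ratio of polynomials.

Y(s) = (-s^2 + 8*s - 6)/(s^3 - 5*s^2 - 8*s - 42)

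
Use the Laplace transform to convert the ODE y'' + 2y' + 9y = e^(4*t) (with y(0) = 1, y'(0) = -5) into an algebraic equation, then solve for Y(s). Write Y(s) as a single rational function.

Y(s) = (s^2 - 7*s + 13)/(s^3 - 2*s^2 + s - 36)

Transform both sides with L{·}.
Using L{y''} = s^2 Y - s·y(0) - y'(0) and L{y'} = sY - y(0), with y(0) = 1, y'(0) = -5, the left side becomes (s^2 + 2*s + 9)Y - (s - 3).
The right side is L{e^(4*t)} = 1/(s - 4).
So (s^2 + 2*s + 9)Y = 1/(s - 4) + (s - 3).
Solve for Y(s) and write it as one ratio of polynomials.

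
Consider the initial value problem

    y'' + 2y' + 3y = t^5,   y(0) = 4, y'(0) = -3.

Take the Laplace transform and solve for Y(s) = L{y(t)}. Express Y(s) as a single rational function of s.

Take the Laplace transform of both sides.
The derivative rules (L{y''} = s^2 Y - s·y(0) - y'(0) and L{y'} = sY - y(0), with y(0) = 4, y'(0) = -3) turn the left side into (s^2 + 2*s + 3)Y - (4*s + 5).
The right side is L{t^5} = 120/s^6.
So (s^2 + 2*s + 3)Y = 120/s^6 + (4*s + 5).
Solve for Y(s) and write it as one ratio of polynomials.

Y(s) = (4*s^7 + 5*s^6 + 120)/(s^8 + 2*s^7 + 3*s^6)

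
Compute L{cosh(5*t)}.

L{cosh(5t)} = s/(s^2 - 25).

s/(s^2 - 25)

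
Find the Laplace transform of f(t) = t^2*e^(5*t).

2/(s - 5)^3

L{t^2} = 2!/s^3 = 2/s^3.
By the first shifting theorem, multiplying by e^(5t) replaces s with s - 5.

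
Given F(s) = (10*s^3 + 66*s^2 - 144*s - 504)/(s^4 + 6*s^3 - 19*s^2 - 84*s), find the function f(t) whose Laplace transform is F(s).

Factor the denominator: s^4 + 6*s^3 - 19*s^2 - 84*s = s*(s - 4)*(s + 3)*(s + 7).
Partial fraction decomposition gives [6/s] + [2/(s - 4)] + [3/(s + 3)] + [-1/(s + 7)].
Invert each term: 6/(s - 0) ↔ 6e^(0t); 2/(s - 4) ↔ 2e^(4t); 3/(s + 3) ↔ 3e^(-3t); -1/(s + 7) ↔ -e^(-7t).

f(t) = 2*exp(4*t) + 6 + 3*exp(-3*t) - exp(-7*t)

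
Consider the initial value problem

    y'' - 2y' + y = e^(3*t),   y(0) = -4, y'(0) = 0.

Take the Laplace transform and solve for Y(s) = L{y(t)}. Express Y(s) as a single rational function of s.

Apply the Laplace transform to the equation.
Using L{y''} = s^2 Y - s·y(0) - y'(0) and L{y'} = sY - y(0), with y(0) = -4, y'(0) = 0, the left side becomes (s^2 - 2*s + 1)Y - (-4*s + 8).
The right side is L{e^(3*t)} = 1/(s - 3).
So (s^2 - 2*s + 1)Y = 1/(s - 3) + (-4*s + 8).
Divide through and combine into a single rational function.

Y(s) = (-4*s^2 + 20*s - 23)/(s^3 - 5*s^2 + 7*s - 3)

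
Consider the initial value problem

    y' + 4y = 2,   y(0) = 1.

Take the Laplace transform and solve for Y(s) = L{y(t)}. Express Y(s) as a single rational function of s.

Apply the Laplace transform to the equation.
The derivative rules (L{y'} = sY - y(0) = sY - 1) turn the left side into (s + 4)Y - (1).
The right side is L{2} = 2/s.
So (s + 4)Y = 2/s + (1).
Solve for Y(s) and write it as one ratio of polynomials.

Y(s) = (s + 2)/(s^2 + 4*s)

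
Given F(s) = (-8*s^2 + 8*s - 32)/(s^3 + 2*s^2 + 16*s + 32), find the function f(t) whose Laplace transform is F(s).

Factor the denominator: s^3 + 2*s^2 + 16*s + 32 = (s + 2)*(s^2 + 16).
Partial fraction decomposition gives [-4/(s + 2)] + [-4*s/(s^2 + 16)] + [16/(s^2 + 16)].
Invert each term: -4/(s + 2) ↔ -4e^(-2t); -4·s/(s^2 + 16) ↔ -4cos(4t); 4·4/(s^2 + 16) ↔ 4sin(4t).

f(t) = 4*sin(4*t) - 4*cos(4*t) - 4*exp(-2*t)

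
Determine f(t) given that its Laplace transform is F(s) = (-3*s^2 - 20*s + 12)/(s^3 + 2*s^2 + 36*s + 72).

Factor the denominator: s^3 + 2*s^2 + 36*s + 72 = (s + 2)*(s^2 + 36).
Partial fraction decomposition gives [1/(s + 2)] + [-4*s/(s^2 + 36)] + [-12/(s^2 + 36)].
Invert each term: 1/(s + 2) ↔ e^(-2t); -4·s/(s^2 + 36) ↔ -4cos(6t); -2·6/(s^2 + 36) ↔ -2sin(6t).

f(t) = -2*sin(6*t) - 4*cos(6*t) + exp(-2*t)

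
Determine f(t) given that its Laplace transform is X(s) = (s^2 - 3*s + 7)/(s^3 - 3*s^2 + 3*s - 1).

Factor the denominator: s^3 - 3*s^2 + 3*s - 1 = (s - 1)^3.
Partial fraction decomposition gives [1/(s - 1)] + [-1/(s - 1)^2] + [5/(s - 1)^3].
Invert each term: 1/(s - 1) ↔ e^(t); -1/(s - 1)^2 ↔ -t·e^(t); 5/(s - 1)^3 ↔ (5/2)t^2·e^(t).

f(t) = 5*t^2*exp(t)/2 - t*exp(t) + exp(t)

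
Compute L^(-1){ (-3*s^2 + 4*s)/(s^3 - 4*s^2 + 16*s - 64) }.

Factor the denominator: s^3 - 4*s^2 + 16*s - 64 = (s - 4)*(s^2 + 16).
Partial fraction decomposition gives [-1/(s - 4)] + [-2*s/(s^2 + 16)] + [-4/(s^2 + 16)].
Invert each term: -1/(s - 4) ↔ -e^(4t); -2·s/(s^2 + 16) ↔ -2cos(4t); -1·4/(s^2 + 16) ↔ -sin(4t).

-exp(4*t) - sin(4*t) - 2*cos(4*t)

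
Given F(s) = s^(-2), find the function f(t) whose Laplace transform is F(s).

f(t) = t

Since L{t} = 1!/s^2 = 1/s^2, the inverse is t.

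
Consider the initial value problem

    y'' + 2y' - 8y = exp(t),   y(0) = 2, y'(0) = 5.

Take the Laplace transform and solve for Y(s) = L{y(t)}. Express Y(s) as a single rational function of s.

Take the Laplace transform of both sides.
Using L{y''} = s^2 Y - s·y(0) - y'(0) and L{y'} = sY - y(0), with y(0) = 2, y'(0) = 5, the left side becomes (s^2 + 2*s - 8)Y - (2*s + 9).
The right side is L{exp(t)} = 1/(s - 1).
So (s^2 + 2*s - 8)Y = 1/(s - 1) + (2*s + 9).
Solve for Y(s) and write it as one ratio of polynomials.

Y(s) = (2*s^2 + 7*s - 8)/(s^3 + s^2 - 10*s + 8)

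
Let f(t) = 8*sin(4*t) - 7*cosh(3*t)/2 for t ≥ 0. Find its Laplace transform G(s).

G(s) = -7*s/(2*(s^2 - 9)) + 32/(s^2 + 16)

By linearity of the Laplace transform, transform each term separately.
(-7/2)·[L{cosh(3t)} = s/(s^2 - 9)]; (8)·[L{sin(4t)} = 4/(s^2 + 16)].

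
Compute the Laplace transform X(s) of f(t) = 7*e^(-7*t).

X(s) = 7/(s + 7)

L{7} = 7/s.
By the first shifting theorem, multiplying by e^(-7t) replaces s with s + 7.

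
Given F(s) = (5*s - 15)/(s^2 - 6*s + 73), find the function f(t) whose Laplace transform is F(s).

Rewrite the denominator: s^2 - 6*s + 73 = (s - 3)^2 + 64.
The form in (s - 3) signals a first-shifting-theorem factor e^(3t).
Since L{cos(8t)} = s/(s^2 + 64), the inverse is e^(3*t)*cos(8*t), scaled by 5.

f(t) = 5*exp(3*t)*cos(8*t)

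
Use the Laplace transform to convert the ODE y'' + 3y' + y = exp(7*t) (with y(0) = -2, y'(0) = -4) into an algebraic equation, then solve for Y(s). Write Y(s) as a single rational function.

Y(s) = (-2*s^2 + 4*s + 71)/(s^3 - 4*s^2 - 20*s - 7)

Transform both sides with L{·}.
The derivative rules (L{y''} = s^2 Y - s·y(0) - y'(0) and L{y'} = sY - y(0), with y(0) = -2, y'(0) = -4) turn the left side into (s^2 + 3*s + 1)Y - (-2*s - 10).
The right side is L{exp(7*t)} = 1/(s - 7).
So (s^2 + 3*s + 1)Y = 1/(s - 7) + (-2*s - 10).
Divide through and combine into a single rational function.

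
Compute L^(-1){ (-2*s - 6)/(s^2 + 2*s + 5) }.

-2*exp(-t)*sin(2*t) - 2*exp(-t)*cos(2*t)

Complete the square in the denominator: s^2 + 2*s + 5 = (s + 1)^2 + 2^2.
Split the numerator to match: -2*s - 6 = -2·(s + 1) - 2·2.
Invert each term: -2·(s + 1)/((s + 1)^2 + 4) ↔ -2e^(-t)cos(2t); -2·2/((s + 1)^2 + 4) ↔ -2e^(-t)sin(2t).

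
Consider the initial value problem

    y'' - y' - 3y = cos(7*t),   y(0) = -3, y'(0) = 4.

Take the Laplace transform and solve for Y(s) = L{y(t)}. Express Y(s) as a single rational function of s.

Y(s) = (-3*s^3 + 7*s^2 - 146*s + 343)/(s^4 - s^3 + 46*s^2 - 49*s - 147)

Take the Laplace transform of both sides.
Using L{y''} = s^2 Y - s·y(0) - y'(0) and L{y'} = sY - y(0), with y(0) = -3, y'(0) = 4, the left side becomes (s^2 - s - 3)Y - (-3*s + 7).
The right side is L{cos(7*t)} = s/(s^2 + 49).
So (s^2 - s - 3)Y = s/(s^2 + 49) + (-3*s + 7).
Isolate Y and clear denominators.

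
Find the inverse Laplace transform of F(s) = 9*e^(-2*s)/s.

The factor e^(-2s) signals a time shift by c = 2 (second shifting theorem).
L{9} = 9/s, so L^-1{9/s} = 9.
Hence the inverse is u(t - 2) times that function evaluated at t - 2.

Heaviside(t - 2)*(9)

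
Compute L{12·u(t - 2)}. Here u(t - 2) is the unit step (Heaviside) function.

By the second shifting theorem, L{u(t - c)·g(t - c)} = e^(-cs)·G(s) with c = 2 and G(s) = L{g(t)}.
L{12} = 12/s.

12*exp(-2*s)/s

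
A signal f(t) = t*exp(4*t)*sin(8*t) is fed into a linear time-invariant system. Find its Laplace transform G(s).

L{sin(8t)} = 8/(s^2 + 64).
Multiplying by e^(4t) shifts s → s - 4, so L{exp(4*t)*sin(8*t)} = 8/((s - 4)^2 + 64).
Then apply L{t·g(t)} = -d/ds[H(s)] with H(s) = 8/((s - 4)^2 + 64):
differentiating 1 time and applying the sign gives 16*(s - 4)/(s^2 - 8*s + 80)^2.

G(s) = 16*(s - 4)/(s^2 - 8*s + 80)^2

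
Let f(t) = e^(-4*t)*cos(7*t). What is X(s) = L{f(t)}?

X(s) = (s + 4)/((s + 4)^2 + 49)

L{cos(7t)} = s/(s^2 + 49).
By the first shifting theorem, multiplying by e^(-4t) replaces s with s + 4.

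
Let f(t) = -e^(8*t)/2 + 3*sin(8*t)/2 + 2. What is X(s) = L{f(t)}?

X(s) = 12/(s^2 + 64) - 1/(2*(s - 8)) + 2/s

By linearity of the Laplace transform, transform each term separately.
(-1/2)·[L{e^(8t)} = 1/(s - 8)]; L{2} = 2/s; (3/2)·[L{sin(8t)} = 8/(s^2 + 64)].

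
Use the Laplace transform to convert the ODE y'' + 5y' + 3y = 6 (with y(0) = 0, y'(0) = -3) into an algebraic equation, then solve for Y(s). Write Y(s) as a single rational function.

Transform both sides with L{·}.
Using L{y''} = s^2 Y - s·y(0) - y'(0) and L{y'} = sY - y(0), with y(0) = 0, y'(0) = -3, the left side becomes (s^2 + 5*s + 3)Y - (-3).
The right side is L{6} = 6/s.
So (s^2 + 5*s + 3)Y = 6/s + (-3).
Isolate Y and clear denominators.

Y(s) = (-3*s + 6)/(s^3 + 5*s^2 + 3*s)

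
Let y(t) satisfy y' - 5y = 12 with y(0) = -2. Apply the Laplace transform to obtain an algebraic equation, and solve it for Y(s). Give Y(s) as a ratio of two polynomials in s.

Y(s) = (-2*s + 12)/(s^2 - 5*s)

Transform both sides with L{·}.
The derivative rules (L{y'} = sY - y(0) = sY - (-2)) turn the left side into (s - 5)Y - (-2).
The right side is L{12} = 12/s.
So (s - 5)Y = 12/s + (-2).
Solve for Y(s) and write it as one ratio of polynomials.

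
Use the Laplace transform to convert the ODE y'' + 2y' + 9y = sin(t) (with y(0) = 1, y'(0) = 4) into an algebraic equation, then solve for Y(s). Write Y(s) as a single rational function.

Y(s) = (s^3 + 6*s^2 + s + 7)/(s^4 + 2*s^3 + 10*s^2 + 2*s + 9)

Transform both sides with L{·}.
With L{y''} = s^2 Y - s·y(0) - y'(0) and L{y'} = sY - y(0), with y(0) = 1, y'(0) = 4: the LHS transforms to (s^2 + 2*s + 9)Y - (s + 6).
The right side is L{sin(t)} = 1/(s^2 + 1).
So (s^2 + 2*s + 9)Y = 1/(s^2 + 1) + (s + 6).
Solve for Y(s) and write it as one ratio of polynomials.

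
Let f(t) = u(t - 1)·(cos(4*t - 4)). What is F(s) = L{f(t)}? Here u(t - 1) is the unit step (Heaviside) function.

F(s) = s*exp(-s)/(s^2 + 16)

By the second shifting theorem, L{u(t - c)·g(t - c)} = e^(-cs)·G(s) with c = 1 and G(s) = L{g(t)}.
L{cos(4t)} = s/(s^2 + 16).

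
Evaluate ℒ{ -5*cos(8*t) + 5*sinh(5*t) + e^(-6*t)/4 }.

The transform is linear, so treat each term independently.
(1/4)·[L{e^(-6t)} = 1/(s + 6)]; (5)·[L{sinh(5t)} = 5/(s^2 - 25)]; (-5)·[L{cos(8t)} = s/(s^2 + 64)].

-5*s/(s^2 + 64) + 25/(s^2 - 25) + 1/(4*(s + 6))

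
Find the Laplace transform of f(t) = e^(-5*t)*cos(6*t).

(s + 5)/((s + 5)^2 + 36)

L{cos(6t)} = s/(s^2 + 36).
By the first shifting theorem, multiplying by e^(-5t) replaces s with s + 5.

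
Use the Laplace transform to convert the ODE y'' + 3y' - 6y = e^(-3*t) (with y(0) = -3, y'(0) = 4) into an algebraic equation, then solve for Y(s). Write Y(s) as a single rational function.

Transform both sides with L{·}.
With L{y''} = s^2 Y - s·y(0) - y'(0) and L{y'} = sY - y(0), with y(0) = -3, y'(0) = 4: the LHS transforms to (s^2 + 3*s - 6)Y - (-3*s - 5).
The right side is L{e^(-3*t)} = 1/(s + 3).
So (s^2 + 3*s - 6)Y = 1/(s + 3) + (-3*s - 5).
Divide through and combine into a single rational function.

Y(s) = (-3*s^2 - 14*s - 14)/(s^3 + 6*s^2 + 3*s - 18)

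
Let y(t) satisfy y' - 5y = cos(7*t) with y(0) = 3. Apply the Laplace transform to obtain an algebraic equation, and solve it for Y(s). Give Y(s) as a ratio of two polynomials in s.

Y(s) = (3*s^2 + s + 147)/(s^3 - 5*s^2 + 49*s - 245)

Apply the Laplace transform to the equation.
Using L{y'} = sY - y(0) = sY - 3, the left side becomes (s - 5)Y - (3).
The right side is L{cos(7*t)} = s/(s^2 + 49).
So (s - 5)Y = s/(s^2 + 49) + (3).
Solve for Y(s) and write it as one ratio of polynomials.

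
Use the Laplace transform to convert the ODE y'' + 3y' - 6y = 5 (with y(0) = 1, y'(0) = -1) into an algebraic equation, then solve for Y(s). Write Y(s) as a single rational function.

Apply the Laplace transform to the equation.
The derivative rules (L{y''} = s^2 Y - s·y(0) - y'(0) and L{y'} = sY - y(0), with y(0) = 1, y'(0) = -1) turn the left side into (s^2 + 3*s - 6)Y - (s + 2).
The right side is L{5} = 5/s.
So (s^2 + 3*s - 6)Y = 5/s + (s + 2).
Divide through and combine into a single rational function.

Y(s) = (s^2 + 2*s + 5)/(s^3 + 3*s^2 - 6*s)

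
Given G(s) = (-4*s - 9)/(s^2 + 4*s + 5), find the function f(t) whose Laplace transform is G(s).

Complete the square in the denominator: s^2 + 4*s + 5 = (s + 2)^2 + 1^2.
Split the numerator to match: -4*s - 9 = -4·(s + 2) - 1·1.
Invert each term: -4·(s + 2)/((s + 2)^2 + 1) ↔ -4e^(-2t)cos(t); -1·1/((s + 2)^2 + 1) ↔ -e^(-2t)sin(t).

f(t) = -exp(-2*t)*sin(t) - 4*exp(-2*t)*cos(t)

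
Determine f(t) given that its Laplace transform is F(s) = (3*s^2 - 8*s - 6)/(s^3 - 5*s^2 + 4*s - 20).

f(t) = exp(5*t) + sin(2*t) + 2*cos(2*t)

Factor the denominator: s^3 - 5*s^2 + 4*s - 20 = (s - 5)*(s^2 + 4).
Partial fraction decomposition gives [1/(s - 5)] + [2*s/(s^2 + 4)] + [2/(s^2 + 4)].
Invert each term: 1/(s - 5) ↔ e^(5t); 2·s/(s^2 + 4) ↔ 2cos(2t); 1·2/(s^2 + 4) ↔ sin(2t).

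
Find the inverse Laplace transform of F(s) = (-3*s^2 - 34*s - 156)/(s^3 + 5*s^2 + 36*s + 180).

Factor the denominator: s^3 + 5*s^2 + 36*s + 180 = (s + 5)*(s^2 + 36).
Partial fraction decomposition gives [-1/(s + 5)] + [-2*s/(s^2 + 36)] + [-24/(s^2 + 36)].
Invert each term: -1/(s + 5) ↔ -e^(-5t); -2·s/(s^2 + 36) ↔ -2cos(6t); -4·6/(s^2 + 36) ↔ -4sin(6t).

-4*sin(6*t) - 2*cos(6*t) - exp(-5*t)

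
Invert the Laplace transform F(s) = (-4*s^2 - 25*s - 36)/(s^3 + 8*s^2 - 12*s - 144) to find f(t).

f(t) = 3*t*exp(-6*t) - 2*exp(4*t) - 2*exp(-6*t)

Factor the denominator: s^3 + 8*s^2 - 12*s - 144 = (s - 4)*(s + 6)^2.
Partial fraction decomposition gives [-2/(s + 6)] + [3/(s + 6)^2] + [-2/(s - 4)].
Invert each term: -2/(s + 6) ↔ -2e^(-6t); 3/(s + 6)^2 ↔ 3t·e^(-6t); -2/(s - 4) ↔ -2e^(4t).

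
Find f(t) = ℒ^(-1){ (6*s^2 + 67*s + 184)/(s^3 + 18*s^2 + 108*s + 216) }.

f(t) = -t^2*exp(-6*t) - 5*t*exp(-6*t) + 6*exp(-6*t)

Factor the denominator: s^3 + 18*s^2 + 108*s + 216 = (s + 6)^3.
Partial fraction decomposition gives [6/(s + 6)] + [-5/(s + 6)^2] + [-2/(s + 6)^3].
Invert each term: 6/(s + 6) ↔ 6e^(-6t); -5/(s + 6)^2 ↔ -5t·e^(-6t); -2/(s + 6)^3 ↔ (-1)t^2·e^(-6t).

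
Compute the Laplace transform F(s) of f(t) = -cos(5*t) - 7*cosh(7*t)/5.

F(s) = -s/(s^2 + 25) - 7*s/(5*(s^2 - 49))

By linearity of the Laplace transform, transform each term separately.
(-1)·[L{cos(5t)} = s/(s^2 + 25)]; (-7/5)·[L{cosh(7t)} = s/(s^2 - 49)].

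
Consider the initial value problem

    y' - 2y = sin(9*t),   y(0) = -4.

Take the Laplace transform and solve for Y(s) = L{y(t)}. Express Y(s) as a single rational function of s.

Transform both sides with L{·}.
The derivative rules (L{y'} = sY - y(0) = sY - (-4)) turn the left side into (s - 2)Y - (-4).
The right side is L{sin(9*t)} = 9/(s^2 + 81).
So (s - 2)Y = 9/(s^2 + 81) + (-4).
Isolate Y and clear denominators.

Y(s) = (-4*s^2 - 315)/(s^3 - 2*s^2 + 81*s - 162)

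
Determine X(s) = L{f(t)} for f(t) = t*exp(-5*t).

L{e^(-5t)} = 1/(s + 5).
Then apply L{t·g(t)} = -d/ds[G(s)] with G(s) = 1/(s + 5):
differentiating 1 time and applying the sign gives (s + 5)^(-2).

X(s) = (s + 5)^(-2)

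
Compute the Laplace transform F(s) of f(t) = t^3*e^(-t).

L{t^3} = 3!/s^4 = 6/s^4.
By the first shifting theorem, multiplying by e^(-t) replaces s with s + 1.

F(s) = 6/(s + 1)^4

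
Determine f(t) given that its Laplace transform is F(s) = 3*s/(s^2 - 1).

Since L{cosh(t)} = s/(s^2 - 1), the inverse is cosh(t), scaled by 3.

f(t) = 3*cosh(t)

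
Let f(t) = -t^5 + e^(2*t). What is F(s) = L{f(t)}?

The transform is linear, so treat each term independently.
L{e^(2t)} = 1/(s - 2); (-1)·[L{t^5} = 5!/s^6 = 120/s^6].

F(s) = 1/(s - 2) - 120/s^6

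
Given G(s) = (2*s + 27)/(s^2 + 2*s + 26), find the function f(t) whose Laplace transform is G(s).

Complete the square in the denominator: s^2 + 2*s + 26 = (s + 1)^2 + 5^2.
Split the numerator to match: 2*s + 27 = 2·(s + 1) + 5·5.
Invert each term: 2·(s + 1)/((s + 1)^2 + 25) ↔ 2e^(-t)cos(5t); 5·5/((s + 1)^2 + 25) ↔ 5e^(-t)sin(5t).

f(t) = 5*exp(-t)*sin(5*t) + 2*exp(-t)*cos(5*t)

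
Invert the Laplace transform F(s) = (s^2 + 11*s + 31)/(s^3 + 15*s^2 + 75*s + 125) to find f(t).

f(t) = t^2*exp(-5*t)/2 + t*exp(-5*t) + exp(-5*t)

Factor the denominator: s^3 + 15*s^2 + 75*s + 125 = (s + 5)^3.
Partial fraction decomposition gives [1/(s + 5)] + [(s + 5)^(-2)] + [(s + 5)^(-3)].
Invert each term: 1/(s + 5) ↔ e^(-5t); 1/(s + 5)^2 ↔ t·e^(-5t); 1/(s + 5)^3 ↔ (1/2)t^2·e^(-5t).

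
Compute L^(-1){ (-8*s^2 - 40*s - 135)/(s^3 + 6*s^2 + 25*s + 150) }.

Factor the denominator: s^3 + 6*s^2 + 25*s + 150 = (s + 6)*(s^2 + 25).
Partial fraction decomposition gives [-3/(s + 6)] + [-5*s/(s^2 + 25)] + [-10/(s^2 + 25)].
Invert each term: -3/(s + 6) ↔ -3e^(-6t); -5·s/(s^2 + 25) ↔ -5cos(5t); -2·5/(s^2 + 25) ↔ -2sin(5t).

-2*sin(5*t) - 5*cos(5*t) - 3*exp(-6*t)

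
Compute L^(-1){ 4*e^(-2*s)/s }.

Heaviside(t - 2)*(4)

The factor e^(-2s) signals a time shift by c = 2 (second shifting theorem).
L{4} = 4/s, so L^-1{4/s} = 4.
Hence the inverse is u(t - 2) times that function evaluated at t - 2.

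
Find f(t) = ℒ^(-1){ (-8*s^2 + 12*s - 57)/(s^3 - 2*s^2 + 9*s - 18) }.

f(t) = -5*exp(2*t) + 2*sin(3*t) - 3*cos(3*t)

Factor the denominator: s^3 - 2*s^2 + 9*s - 18 = (s - 2)*(s^2 + 9).
Partial fraction decomposition gives [-5/(s - 2)] + [-3*s/(s^2 + 9)] + [6/(s^2 + 9)].
Invert each term: -5/(s - 2) ↔ -5e^(2t); -3·s/(s^2 + 9) ↔ -3cos(3t); 2·3/(s^2 + 9) ↔ 2sin(3t).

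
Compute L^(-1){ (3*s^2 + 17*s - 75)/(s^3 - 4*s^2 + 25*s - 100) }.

exp(4*t) + 5*sin(5*t) + 2*cos(5*t)

Factor the denominator: s^3 - 4*s^2 + 25*s - 100 = (s - 4)*(s^2 + 25).
Partial fraction decomposition gives [1/(s - 4)] + [2*s/(s^2 + 25)] + [25/(s^2 + 25)].
Invert each term: 1/(s - 4) ↔ e^(4t); 2·s/(s^2 + 25) ↔ 2cos(5t); 5·5/(s^2 + 25) ↔ 5sin(5t).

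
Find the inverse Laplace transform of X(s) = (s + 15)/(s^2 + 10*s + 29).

Complete the square in the denominator: s^2 + 10*s + 29 = (s + 5)^2 + 2^2.
Split the numerator to match: s + 15 = 1·(s + 5) + 5·2.
Invert each term: 1·(s + 5)/((s + 5)^2 + 4) ↔ e^(-5t)cos(2t); 5·2/((s + 5)^2 + 4) ↔ 5e^(-5t)sin(2t).

5*exp(-5*t)*sin(2*t) + exp(-5*t)*cos(2*t)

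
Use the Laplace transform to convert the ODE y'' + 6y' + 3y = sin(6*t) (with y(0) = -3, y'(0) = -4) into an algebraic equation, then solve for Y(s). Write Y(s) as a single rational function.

Laplace-transform each side.
The derivative rules (L{y''} = s^2 Y - s·y(0) - y'(0) and L{y'} = sY - y(0), with y(0) = -3, y'(0) = -4) turn the left side into (s^2 + 6*s + 3)Y - (-3*s - 22).
The right side is L{sin(6*t)} = 6/(s^2 + 36).
So (s^2 + 6*s + 3)Y = 6/(s^2 + 36) + (-3*s - 22).
Solve for Y(s) and write it as one ratio of polynomials.

Y(s) = (-3*s^3 - 22*s^2 - 108*s - 786)/(s^4 + 6*s^3 + 39*s^2 + 216*s + 108)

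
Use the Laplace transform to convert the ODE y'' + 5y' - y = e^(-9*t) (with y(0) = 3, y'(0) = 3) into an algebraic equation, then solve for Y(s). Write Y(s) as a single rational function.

Transform both sides with L{·}.
With L{y''} = s^2 Y - s·y(0) - y'(0) and L{y'} = sY - y(0), with y(0) = 3, y'(0) = 3: the LHS transforms to (s^2 + 5*s - 1)Y - (3*s + 18).
The right side is L{e^(-9*t)} = 1/(s + 9).
So (s^2 + 5*s - 1)Y = 1/(s + 9) + (3*s + 18).
Isolate Y and clear denominators.

Y(s) = (3*s^2 + 45*s + 163)/(s^3 + 14*s^2 + 44*s - 9)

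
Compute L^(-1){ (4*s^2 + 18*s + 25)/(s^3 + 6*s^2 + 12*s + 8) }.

Factor the denominator: s^3 + 6*s^2 + 12*s + 8 = (s + 2)^3.
Partial fraction decomposition gives [4/(s + 2)] + [2/(s + 2)^2] + [5/(s + 2)^3].
Invert each term: 4/(s + 2) ↔ 4e^(-2t); 2/(s + 2)^2 ↔ 2t·e^(-2t); 5/(s + 2)^3 ↔ (5/2)t^2·e^(-2t).

5*t^2*exp(-2*t)/2 + 2*t*exp(-2*t) + 4*exp(-2*t)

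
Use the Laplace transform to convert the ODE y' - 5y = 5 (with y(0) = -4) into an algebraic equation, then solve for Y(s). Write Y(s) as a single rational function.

Apply the Laplace transform to the equation.
Using L{y'} = sY - y(0) = sY - (-4), the left side becomes (s - 5)Y - (-4).
The right side is L{5} = 5/s.
So (s - 5)Y = 5/s + (-4).
Solve for Y(s) and write it as one ratio of polynomials.

Y(s) = (-4*s + 5)/(s^2 - 5*s)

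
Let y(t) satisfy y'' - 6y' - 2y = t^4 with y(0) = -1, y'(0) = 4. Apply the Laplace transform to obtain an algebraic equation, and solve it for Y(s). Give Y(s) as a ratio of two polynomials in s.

Transform both sides with L{·}.
The derivative rules (L{y''} = s^2 Y - s·y(0) - y'(0) and L{y'} = sY - y(0), with y(0) = -1, y'(0) = 4) turn the left side into (s^2 - 6*s - 2)Y - (-s + 10).
The right side is L{t^4} = 24/s^5.
So (s^2 - 6*s - 2)Y = 24/s^5 + (-s + 10).
Divide through and combine into a single rational function.

Y(s) = (-s^6 + 10*s^5 + 24)/(s^7 - 6*s^6 - 2*s^5)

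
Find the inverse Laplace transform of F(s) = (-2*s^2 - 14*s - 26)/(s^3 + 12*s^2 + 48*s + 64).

Factor the denominator: s^3 + 12*s^2 + 48*s + 64 = (s + 4)^3.
Partial fraction decomposition gives [-2/(s + 4)] + [2/(s + 4)^2] + [-2/(s + 4)^3].
Invert each term: -2/(s + 4) ↔ -2e^(-4t); 2/(s + 4)^2 ↔ 2t·e^(-4t); -2/(s + 4)^3 ↔ (-1)t^2·e^(-4t).

-t^2*exp(-4*t) + 2*t*exp(-4*t) - 2*exp(-4*t)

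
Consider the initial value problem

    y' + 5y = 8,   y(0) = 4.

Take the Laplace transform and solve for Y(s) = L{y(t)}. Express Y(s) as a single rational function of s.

Transform both sides with L{·}.
With L{y'} = sY - y(0) = sY - 4: the LHS transforms to (s + 5)Y - (4).
The right side is L{8} = 8/s.
So (s + 5)Y = 8/s + (4).
Solve for Y(s) and write it as one ratio of polynomials.

Y(s) = (4*s + 8)/(s^2 + 5*s)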